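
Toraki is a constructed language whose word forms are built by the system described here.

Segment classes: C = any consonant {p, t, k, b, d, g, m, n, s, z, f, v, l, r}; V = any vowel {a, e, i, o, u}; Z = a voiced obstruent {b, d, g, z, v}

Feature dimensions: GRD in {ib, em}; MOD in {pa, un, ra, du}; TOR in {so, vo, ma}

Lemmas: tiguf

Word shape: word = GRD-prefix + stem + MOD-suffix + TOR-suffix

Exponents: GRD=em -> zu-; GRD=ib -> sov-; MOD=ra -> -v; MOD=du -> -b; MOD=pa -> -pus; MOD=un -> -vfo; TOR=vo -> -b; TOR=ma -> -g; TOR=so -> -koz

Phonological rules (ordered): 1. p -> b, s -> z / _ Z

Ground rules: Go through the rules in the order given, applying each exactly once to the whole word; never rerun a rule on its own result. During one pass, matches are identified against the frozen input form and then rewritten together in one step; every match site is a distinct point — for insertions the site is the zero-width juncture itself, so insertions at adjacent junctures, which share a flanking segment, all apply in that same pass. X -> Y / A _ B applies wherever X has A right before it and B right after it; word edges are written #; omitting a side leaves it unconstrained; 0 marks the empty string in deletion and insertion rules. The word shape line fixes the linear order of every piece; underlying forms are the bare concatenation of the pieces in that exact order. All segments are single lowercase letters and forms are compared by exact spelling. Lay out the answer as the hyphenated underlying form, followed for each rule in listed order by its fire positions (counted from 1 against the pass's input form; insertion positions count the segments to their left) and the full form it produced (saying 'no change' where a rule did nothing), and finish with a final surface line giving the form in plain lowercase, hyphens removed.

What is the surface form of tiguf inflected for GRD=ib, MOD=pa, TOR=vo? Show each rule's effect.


underlying: sov-tiguf-pus-b
1. p -> b, s -> z / _ Z: fires at position(s) 11: sovtigufpuzb
surface: sovtigufpuzb


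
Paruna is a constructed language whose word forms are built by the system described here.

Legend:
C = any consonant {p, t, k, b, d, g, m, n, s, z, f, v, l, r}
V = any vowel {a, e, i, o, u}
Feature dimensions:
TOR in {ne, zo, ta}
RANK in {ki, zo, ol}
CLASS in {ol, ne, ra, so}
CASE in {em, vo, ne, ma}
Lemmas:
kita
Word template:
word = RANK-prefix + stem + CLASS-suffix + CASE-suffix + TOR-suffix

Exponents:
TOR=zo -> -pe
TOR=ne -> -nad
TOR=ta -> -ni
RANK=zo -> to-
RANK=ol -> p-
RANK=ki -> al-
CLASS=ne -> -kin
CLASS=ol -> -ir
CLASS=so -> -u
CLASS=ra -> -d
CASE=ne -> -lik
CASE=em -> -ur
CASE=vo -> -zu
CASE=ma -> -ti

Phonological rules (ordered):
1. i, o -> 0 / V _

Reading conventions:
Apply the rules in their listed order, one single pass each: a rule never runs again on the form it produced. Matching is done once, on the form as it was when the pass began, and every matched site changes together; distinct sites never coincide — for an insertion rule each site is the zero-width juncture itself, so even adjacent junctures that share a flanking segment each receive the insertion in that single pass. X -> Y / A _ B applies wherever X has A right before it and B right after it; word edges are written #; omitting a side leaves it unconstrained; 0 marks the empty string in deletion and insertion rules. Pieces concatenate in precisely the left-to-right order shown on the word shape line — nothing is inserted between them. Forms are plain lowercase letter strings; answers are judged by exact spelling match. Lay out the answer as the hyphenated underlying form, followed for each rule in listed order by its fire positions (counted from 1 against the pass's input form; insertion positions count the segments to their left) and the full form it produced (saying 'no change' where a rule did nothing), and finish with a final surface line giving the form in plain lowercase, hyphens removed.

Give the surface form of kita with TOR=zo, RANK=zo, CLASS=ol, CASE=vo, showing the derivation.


underlying: to-kita-ir-zu-pe
1. i, o -> 0 / V _: fires at position(s) 7: tokitarzupe
surface: tokitarzupe


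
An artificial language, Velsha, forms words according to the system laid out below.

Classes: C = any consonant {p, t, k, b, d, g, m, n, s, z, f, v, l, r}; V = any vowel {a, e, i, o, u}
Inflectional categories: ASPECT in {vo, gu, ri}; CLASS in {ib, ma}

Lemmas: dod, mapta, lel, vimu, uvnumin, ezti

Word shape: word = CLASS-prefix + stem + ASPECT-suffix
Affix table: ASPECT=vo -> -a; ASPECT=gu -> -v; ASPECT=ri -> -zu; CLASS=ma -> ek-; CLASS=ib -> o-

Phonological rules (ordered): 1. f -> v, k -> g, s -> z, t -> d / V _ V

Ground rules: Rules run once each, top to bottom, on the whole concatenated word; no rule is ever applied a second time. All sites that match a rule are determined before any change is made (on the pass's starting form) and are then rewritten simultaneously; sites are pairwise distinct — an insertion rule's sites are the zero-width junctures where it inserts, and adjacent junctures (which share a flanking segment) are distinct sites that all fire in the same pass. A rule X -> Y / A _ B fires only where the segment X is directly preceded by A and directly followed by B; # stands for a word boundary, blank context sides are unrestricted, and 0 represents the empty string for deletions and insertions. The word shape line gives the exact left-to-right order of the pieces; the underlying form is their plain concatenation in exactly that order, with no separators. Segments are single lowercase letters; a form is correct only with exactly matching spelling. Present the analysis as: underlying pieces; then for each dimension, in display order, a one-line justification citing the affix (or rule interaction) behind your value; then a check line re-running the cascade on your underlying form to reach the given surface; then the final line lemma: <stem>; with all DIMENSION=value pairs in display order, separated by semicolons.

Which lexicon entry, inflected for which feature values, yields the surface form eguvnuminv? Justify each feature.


underlying: ek-uvnumin-v
ASPECT=gu - signalled by the affix -v
CLASS=ma - signalled by the affix ek-
check: ekuvnuminv -> eguvnuminv
lemma: uvnumin; ASPECT=gu; CLASS=ma


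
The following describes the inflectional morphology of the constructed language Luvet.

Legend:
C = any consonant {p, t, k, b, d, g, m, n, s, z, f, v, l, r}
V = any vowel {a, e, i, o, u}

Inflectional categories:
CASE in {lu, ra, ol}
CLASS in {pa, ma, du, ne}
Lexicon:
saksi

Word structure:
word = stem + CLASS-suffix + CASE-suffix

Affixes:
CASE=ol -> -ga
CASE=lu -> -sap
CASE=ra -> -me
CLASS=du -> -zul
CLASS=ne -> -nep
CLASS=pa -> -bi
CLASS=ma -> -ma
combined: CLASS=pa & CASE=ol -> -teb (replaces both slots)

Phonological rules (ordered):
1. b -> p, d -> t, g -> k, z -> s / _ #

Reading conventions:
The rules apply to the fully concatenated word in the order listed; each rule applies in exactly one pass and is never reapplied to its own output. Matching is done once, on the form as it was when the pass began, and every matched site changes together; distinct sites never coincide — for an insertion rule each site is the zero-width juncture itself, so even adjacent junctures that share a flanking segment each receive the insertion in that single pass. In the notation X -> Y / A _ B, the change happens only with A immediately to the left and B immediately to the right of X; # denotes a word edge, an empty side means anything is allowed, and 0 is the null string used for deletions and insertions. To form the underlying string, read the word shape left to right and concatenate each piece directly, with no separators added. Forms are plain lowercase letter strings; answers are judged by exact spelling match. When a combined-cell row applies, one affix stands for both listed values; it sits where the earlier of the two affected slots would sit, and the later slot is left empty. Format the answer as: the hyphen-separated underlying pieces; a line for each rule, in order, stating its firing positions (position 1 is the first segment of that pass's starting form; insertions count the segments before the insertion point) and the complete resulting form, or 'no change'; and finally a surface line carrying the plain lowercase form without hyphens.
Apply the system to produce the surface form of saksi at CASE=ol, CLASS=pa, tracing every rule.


underlying: saksi-teb
1. b -> p, d -> t, g -> k, z -> s / _ #: fires at position(s) 8: saksitep
surface: saksitep


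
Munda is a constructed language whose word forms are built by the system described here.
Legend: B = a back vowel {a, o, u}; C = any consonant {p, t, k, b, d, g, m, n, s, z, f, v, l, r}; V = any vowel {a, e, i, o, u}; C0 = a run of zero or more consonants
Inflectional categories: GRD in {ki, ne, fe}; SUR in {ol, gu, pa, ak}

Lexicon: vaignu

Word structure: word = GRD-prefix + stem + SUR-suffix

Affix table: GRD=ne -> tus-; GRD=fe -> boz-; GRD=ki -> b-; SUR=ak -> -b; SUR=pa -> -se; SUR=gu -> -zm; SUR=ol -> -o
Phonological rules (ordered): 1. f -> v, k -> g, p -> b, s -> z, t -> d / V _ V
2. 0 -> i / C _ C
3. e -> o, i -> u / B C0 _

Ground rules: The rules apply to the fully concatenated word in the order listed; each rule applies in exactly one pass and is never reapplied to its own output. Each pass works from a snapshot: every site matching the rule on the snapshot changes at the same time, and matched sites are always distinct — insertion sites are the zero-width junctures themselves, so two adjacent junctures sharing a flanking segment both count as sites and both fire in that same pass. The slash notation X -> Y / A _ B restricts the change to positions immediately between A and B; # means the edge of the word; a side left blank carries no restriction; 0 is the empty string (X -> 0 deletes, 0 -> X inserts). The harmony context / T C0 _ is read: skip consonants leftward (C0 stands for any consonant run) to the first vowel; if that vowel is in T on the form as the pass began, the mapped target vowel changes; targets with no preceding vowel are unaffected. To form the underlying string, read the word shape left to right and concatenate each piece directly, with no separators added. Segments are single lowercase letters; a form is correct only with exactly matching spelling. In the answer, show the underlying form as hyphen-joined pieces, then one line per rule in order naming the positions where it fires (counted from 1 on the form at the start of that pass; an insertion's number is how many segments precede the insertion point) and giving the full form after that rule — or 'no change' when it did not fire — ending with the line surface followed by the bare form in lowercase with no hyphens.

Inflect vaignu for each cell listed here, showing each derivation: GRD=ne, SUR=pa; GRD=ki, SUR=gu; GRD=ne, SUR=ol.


cell GRD=ne, SUR=pa:
underlying: tus-vaignu-se
1. f -> v, k -> g, p -> b, s -> z, t -> d / V _ V: fires at position(s) 10: tusvaignuze
2. 0 -> i / C _ C: inserts after position(s) 3, 7: tusivaiginuze
3. e -> o, i -> u / B C0 _: fires at position(s) 4, 7, 13: tusuvauginuzo
surface: tusuvauginuzo

cell GRD=ki, SUR=gu:
underlying: b-vaignu-zm
1. f -> v, k -> g, p -> b, s -> z, t -> d / V _ V: no change
2. 0 -> i / C _ C: inserts after position(s) 1, 5, 8: bivaiginuzim
3. e -> o, i -> u / B C0 _: fires at position(s) 5, 11: bivauginuzum
surface: bivauginuzum

cell GRD=ne, SUR=ol:
underlying: tus-vaignu-o
1. f -> v, k -> g, p -> b, s -> z, t -> d / V _ V: no change
2. 0 -> i / C _ C: inserts after position(s) 3, 7: tusivaiginuo
3. e -> o, i -> u / B C0 _: fires at position(s) 4, 7: tusuvauginuo
surface: tusuvauginuo


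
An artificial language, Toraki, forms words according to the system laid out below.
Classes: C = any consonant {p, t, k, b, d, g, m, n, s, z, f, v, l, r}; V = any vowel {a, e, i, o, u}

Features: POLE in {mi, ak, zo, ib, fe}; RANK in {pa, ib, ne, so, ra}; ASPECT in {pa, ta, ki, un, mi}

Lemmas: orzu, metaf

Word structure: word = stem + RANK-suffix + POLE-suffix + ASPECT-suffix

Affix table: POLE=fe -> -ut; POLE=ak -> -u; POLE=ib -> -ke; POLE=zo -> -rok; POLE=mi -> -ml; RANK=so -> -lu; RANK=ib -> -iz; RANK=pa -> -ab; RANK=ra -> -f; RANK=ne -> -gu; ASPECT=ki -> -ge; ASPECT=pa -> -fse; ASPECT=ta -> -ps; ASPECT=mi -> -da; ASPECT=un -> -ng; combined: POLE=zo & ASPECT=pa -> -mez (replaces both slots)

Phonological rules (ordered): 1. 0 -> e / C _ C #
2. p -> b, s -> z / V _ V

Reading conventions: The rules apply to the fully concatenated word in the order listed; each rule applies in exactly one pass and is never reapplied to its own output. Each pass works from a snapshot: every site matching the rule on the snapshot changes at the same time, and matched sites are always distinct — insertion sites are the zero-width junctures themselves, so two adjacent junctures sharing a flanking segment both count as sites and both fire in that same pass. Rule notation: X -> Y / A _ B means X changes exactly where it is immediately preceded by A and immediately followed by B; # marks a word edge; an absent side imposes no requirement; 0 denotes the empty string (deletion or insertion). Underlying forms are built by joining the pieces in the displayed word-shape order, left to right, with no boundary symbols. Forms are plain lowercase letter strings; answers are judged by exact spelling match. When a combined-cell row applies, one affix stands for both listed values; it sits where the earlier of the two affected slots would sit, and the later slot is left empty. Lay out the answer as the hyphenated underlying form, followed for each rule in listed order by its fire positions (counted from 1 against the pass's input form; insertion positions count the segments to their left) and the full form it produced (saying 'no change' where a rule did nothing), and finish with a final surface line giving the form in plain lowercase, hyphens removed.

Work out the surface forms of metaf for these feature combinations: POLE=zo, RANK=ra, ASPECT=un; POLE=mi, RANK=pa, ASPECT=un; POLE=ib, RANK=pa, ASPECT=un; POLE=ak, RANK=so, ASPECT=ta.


cell POLE=zo, RANK=ra, ASPECT=un:
underlying: metaf-f-rok-ng
1. 0 -> e / C _ C #: inserts after position(s) 10: metaffrokneg
2. p -> b, s -> z / V _ V: no change
surface: metaffrokneg

cell POLE=mi, RANK=pa, ASPECT=un:
underlying: metaf-ab-ml-ng
1. 0 -> e / C _ C #: inserts after position(s) 10: metafabmlneg
2. p -> b, s -> z / V _ V: no change
surface: metafabmlneg

cell POLE=ib, RANK=pa, ASPECT=un:
underlying: metaf-ab-ke-ng
1. 0 -> e / C _ C #: inserts after position(s) 10: metafabkeneg
2. p -> b, s -> z / V _ V: no change
surface: metafabkeneg

cell POLE=ak, RANK=so, ASPECT=ta:
underlying: metaf-lu-u-ps
1. 0 -> e / C _ C #: inserts after position(s) 9: metafluupes
2. p -> b, s -> z / V _ V: fires at position(s) 9: metafluubes
surface: metafluubes


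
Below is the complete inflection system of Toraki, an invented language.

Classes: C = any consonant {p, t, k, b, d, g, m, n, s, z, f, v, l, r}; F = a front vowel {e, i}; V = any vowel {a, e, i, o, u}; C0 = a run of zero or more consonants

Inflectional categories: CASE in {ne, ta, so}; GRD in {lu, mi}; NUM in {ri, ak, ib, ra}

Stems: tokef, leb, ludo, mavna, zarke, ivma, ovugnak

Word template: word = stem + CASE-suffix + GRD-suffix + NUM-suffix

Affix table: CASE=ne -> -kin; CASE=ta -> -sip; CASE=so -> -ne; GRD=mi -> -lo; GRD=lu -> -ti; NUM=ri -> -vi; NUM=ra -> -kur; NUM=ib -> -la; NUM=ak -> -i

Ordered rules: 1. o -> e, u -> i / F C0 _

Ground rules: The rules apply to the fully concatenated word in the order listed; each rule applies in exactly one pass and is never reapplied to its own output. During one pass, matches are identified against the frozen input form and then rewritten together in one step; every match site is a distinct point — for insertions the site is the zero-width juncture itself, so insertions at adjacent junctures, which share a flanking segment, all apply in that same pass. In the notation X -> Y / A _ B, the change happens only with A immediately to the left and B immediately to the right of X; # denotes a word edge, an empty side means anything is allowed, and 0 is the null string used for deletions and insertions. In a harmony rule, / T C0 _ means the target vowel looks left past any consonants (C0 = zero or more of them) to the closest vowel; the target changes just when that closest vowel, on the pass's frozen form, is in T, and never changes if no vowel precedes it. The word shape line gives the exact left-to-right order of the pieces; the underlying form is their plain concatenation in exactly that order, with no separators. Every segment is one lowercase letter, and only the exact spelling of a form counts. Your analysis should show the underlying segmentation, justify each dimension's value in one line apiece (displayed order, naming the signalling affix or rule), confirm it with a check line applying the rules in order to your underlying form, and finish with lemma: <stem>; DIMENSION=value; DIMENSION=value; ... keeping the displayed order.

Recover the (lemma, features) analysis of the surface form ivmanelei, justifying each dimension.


underlying: ivma-ne-lo-i
CASE=so - signalled by the affix -ne
GRD=mi - signalled by the affix -lo
NUM=ak - signalled by the affix -i
check: ivmaneloi -> ivmanelei
lemma: ivma; CASE=so; GRD=mi; NUM=ak


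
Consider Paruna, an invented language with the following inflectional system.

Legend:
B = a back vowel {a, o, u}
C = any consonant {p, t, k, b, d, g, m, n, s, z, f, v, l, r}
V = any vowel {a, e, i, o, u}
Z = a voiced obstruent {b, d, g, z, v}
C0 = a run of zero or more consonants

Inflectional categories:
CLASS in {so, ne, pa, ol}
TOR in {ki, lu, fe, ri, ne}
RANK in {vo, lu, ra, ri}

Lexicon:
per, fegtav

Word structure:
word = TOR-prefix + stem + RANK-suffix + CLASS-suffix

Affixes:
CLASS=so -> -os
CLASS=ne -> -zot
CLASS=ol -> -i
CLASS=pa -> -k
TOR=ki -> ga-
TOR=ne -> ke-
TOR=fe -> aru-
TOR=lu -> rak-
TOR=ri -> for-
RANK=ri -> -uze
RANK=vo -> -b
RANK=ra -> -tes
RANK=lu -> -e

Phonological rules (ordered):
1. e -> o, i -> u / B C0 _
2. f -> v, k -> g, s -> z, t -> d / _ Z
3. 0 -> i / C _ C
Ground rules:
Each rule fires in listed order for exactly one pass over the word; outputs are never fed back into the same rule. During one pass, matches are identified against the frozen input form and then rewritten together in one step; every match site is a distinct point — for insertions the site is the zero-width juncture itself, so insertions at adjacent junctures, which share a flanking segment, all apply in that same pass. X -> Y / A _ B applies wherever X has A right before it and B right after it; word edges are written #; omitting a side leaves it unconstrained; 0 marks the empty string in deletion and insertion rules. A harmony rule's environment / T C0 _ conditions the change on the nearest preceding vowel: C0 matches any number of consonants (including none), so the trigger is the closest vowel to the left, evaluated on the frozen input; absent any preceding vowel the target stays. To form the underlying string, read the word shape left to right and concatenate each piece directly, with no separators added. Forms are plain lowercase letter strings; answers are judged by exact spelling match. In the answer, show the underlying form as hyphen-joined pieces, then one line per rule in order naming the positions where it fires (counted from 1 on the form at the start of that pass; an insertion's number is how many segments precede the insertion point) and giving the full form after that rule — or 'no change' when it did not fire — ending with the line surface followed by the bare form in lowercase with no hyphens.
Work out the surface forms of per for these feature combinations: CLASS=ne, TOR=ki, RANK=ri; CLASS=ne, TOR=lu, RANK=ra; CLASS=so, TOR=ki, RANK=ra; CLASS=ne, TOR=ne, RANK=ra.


cell CLASS=ne, TOR=ki, RANK=ri:
underlying: ga-per-uze-zot
1. e -> o, i -> u / B C0 _: fires at position(s) 4, 8: gaporuzozot
2. f -> v, k -> g, s -> z, t -> d / _ Z: no change
3. 0 -> i / C _ C: no change
surface: gaporuzozot

cell CLASS=ne, TOR=lu, RANK=ra:
underlying: rak-per-tes-zot
1. e -> o, i -> u / B C0 _: fires at position(s) 5: rakporteszot
2. f -> v, k -> g, s -> z, t -> d / _ Z: fires at position(s) 9: rakportezzot
3. 0 -> i / C _ C: inserts after position(s) 3, 6, 9: rakiporitezizot
surface: rakiporitezizot

cell CLASS=so, TOR=ki, RANK=ra:
underlying: ga-per-tes-os
1. e -> o, i -> u / B C0 _: fires at position(s) 4: gaportesos
2. f -> v, k -> g, s -> z, t -> d / _ Z: no change
3. 0 -> i / C _ C: inserts after position(s) 5: gaporitesos
surface: gaporitesos

cell CLASS=ne, TOR=ne, RANK=ra:
underlying: ke-per-tes-zot
1. e -> o, i -> u / B C0 _: no change
2. f -> v, k -> g, s -> z, t -> d / _ Z: fires at position(s) 8: kepertezzot
3. 0 -> i / C _ C: inserts after position(s) 5, 8: keperitezizot
surface: keperitezizot


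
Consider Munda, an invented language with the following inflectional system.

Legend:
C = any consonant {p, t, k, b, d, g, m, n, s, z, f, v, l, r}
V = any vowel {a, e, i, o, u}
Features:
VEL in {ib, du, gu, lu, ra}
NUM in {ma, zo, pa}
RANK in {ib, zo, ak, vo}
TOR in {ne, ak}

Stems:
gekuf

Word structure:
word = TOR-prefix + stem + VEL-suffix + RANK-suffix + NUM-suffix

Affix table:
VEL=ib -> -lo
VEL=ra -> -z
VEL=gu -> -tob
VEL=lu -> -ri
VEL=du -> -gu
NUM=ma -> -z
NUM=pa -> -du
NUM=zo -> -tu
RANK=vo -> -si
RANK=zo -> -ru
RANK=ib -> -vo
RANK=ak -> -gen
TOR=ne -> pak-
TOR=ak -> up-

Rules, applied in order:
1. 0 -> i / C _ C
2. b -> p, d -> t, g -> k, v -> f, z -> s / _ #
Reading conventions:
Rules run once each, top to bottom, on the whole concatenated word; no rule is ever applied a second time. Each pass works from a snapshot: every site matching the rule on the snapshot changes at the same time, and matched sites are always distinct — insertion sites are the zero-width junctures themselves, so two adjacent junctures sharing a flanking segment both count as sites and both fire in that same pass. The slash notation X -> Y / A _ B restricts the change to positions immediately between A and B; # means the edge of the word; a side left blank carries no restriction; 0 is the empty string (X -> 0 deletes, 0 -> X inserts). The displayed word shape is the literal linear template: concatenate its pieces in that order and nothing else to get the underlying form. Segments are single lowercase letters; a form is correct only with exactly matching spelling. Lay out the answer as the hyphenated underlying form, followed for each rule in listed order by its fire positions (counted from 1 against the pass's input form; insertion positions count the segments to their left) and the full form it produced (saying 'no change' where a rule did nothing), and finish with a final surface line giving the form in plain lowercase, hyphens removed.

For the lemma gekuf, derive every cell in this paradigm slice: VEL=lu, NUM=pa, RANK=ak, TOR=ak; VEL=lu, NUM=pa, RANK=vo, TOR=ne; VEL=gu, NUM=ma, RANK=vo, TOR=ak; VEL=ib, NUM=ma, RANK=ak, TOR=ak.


cell VEL=lu, NUM=pa, RANK=ak, TOR=ak:
underlying: up-gekuf-ri-gen-du
1. 0 -> i / C _ C: inserts after position(s) 2, 7, 12: upigekufirigenidu
2. b -> p, d -> t, g -> k, v -> f, z -> s / _ #: no change
surface: upigekufirigenidu

cell VEL=lu, NUM=pa, RANK=vo, TOR=ne:
underlying: pak-gekuf-ri-si-du
1. 0 -> i / C _ C: inserts after position(s) 3, 8: pakigekufirisidu
2. b -> p, d -> t, g -> k, v -> f, z -> s / _ #: no change
surface: pakigekufirisidu

cell VEL=gu, NUM=ma, RANK=vo, TOR=ak:
underlying: up-gekuf-tob-si-z
1. 0 -> i / C _ C: inserts after position(s) 2, 7, 10: upigekufitobisiz
2. b -> p, d -> t, g -> k, v -> f, z -> s / _ #: fires at position(s) 16: upigekufitobisis
surface: upigekufitobisis

cell VEL=ib, NUM=ma, RANK=ak, TOR=ak:
underlying: up-gekuf-lo-gen-z
1. 0 -> i / C _ C: inserts after position(s) 2, 7, 12: upigekufilogeniz
2. b -> p, d -> t, g -> k, v -> f, z -> s / _ #: fires at position(s) 16: upigekufilogenis
surface: upigekufilogenis


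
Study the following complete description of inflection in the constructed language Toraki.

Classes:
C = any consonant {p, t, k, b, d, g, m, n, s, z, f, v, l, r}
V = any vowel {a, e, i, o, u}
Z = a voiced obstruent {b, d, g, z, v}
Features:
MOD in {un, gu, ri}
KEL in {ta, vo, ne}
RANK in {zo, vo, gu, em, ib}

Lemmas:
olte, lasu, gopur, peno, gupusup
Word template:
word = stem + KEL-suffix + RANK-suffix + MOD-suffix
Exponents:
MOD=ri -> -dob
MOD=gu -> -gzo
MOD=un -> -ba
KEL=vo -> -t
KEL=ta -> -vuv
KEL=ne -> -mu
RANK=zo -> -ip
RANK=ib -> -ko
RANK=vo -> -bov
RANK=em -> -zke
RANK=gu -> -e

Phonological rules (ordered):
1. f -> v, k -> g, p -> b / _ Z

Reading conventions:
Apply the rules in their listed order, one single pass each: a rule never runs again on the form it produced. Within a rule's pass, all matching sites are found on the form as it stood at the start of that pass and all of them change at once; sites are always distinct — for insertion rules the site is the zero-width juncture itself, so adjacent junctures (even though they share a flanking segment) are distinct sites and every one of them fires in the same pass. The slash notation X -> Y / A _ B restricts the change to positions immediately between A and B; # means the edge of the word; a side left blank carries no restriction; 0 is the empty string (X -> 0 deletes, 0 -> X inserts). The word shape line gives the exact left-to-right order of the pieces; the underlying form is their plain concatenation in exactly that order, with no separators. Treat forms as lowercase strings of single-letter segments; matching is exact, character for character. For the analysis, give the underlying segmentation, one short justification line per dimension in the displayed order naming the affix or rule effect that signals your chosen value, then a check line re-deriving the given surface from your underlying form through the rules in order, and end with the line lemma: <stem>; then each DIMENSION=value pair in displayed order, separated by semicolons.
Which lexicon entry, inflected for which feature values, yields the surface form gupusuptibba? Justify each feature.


underlying: gupusup-t-ip-ba
MOD=un - signalled by the affix -ba
KEL=vo - signalled by the affix -t
RANK=zo - signalled by the affix -ip
check: gupusuptipba -> gupusuptibba
lemma: gupusup; MOD=un; KEL=vo; RANK=zo


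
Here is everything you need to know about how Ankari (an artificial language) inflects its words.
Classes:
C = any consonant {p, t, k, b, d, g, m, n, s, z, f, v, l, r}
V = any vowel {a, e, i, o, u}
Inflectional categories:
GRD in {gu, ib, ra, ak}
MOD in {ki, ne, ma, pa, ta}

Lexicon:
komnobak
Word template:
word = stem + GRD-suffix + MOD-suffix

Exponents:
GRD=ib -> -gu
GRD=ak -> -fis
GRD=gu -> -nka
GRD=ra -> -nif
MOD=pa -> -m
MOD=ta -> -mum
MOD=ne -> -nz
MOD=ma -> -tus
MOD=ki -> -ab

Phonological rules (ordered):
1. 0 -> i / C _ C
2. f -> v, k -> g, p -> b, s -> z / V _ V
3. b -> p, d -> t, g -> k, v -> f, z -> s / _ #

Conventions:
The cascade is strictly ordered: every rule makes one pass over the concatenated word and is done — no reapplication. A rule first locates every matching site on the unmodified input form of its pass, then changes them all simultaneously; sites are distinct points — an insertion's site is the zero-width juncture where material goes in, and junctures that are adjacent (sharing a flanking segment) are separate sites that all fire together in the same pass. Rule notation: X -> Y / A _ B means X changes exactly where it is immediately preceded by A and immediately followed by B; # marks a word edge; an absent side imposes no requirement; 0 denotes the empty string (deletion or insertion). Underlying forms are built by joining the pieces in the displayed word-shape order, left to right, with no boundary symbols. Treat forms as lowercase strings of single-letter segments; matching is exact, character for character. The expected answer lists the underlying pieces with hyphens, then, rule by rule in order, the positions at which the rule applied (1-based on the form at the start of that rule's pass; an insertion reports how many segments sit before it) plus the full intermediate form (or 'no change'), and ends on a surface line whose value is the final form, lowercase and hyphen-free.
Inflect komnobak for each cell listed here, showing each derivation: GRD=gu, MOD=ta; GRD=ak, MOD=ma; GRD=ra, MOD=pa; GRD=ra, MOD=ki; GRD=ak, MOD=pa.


cell GRD=gu, MOD=ta:
underlying: komnobak-nka-mum
1. 0 -> i / C _ C: inserts after position(s) 3, 8, 9: kominobakinikamum
2. f -> v, k -> g, p -> b, s -> z / V _ V: fires at position(s) 9, 13: kominobaginigamum
3. b -> p, d -> t, g -> k, v -> f, z -> s / _ #: no change
surface: kominobaginigamum

cell GRD=ak, MOD=ma:
underlying: komnobak-fis-tus
1. 0 -> i / C _ C: inserts after position(s) 3, 8, 11: kominobakifisitus
2. f -> v, k -> g, p -> b, s -> z / V _ V: fires at position(s) 9, 11, 13: kominobagivizitus
3. b -> p, d -> t, g -> k, v -> f, z -> s / _ #: no change
surface: kominobagivizitus

cell GRD=ra, MOD=pa:
underlying: komnobak-nif-m
1. 0 -> i / C _ C: inserts after position(s) 3, 8, 11: kominobakinifim
2. f -> v, k -> g, p -> b, s -> z / V _ V: fires at position(s) 9, 13: kominobaginivim
3. b -> p, d -> t, g -> k, v -> f, z -> s / _ #: no change
surface: kominobaginivim

cell GRD=ra, MOD=ki:
underlying: komnobak-nif-ab
1. 0 -> i / C _ C: inserts after position(s) 3, 8: kominobakinifab
2. f -> v, k -> g, p -> b, s -> z / V _ V: fires at position(s) 9, 13: kominobaginivab
3. b -> p, d -> t, g -> k, v -> f, z -> s / _ #: fires at position(s) 15: kominobaginivap
surface: kominobaginivap

cell GRD=ak, MOD=pa:
underlying: komnobak-fis-m
1. 0 -> i / C _ C: inserts after position(s) 3, 8, 11: kominobakifisim
2. f -> v, k -> g, p -> b, s -> z / V _ V: fires at position(s) 9, 11, 13: kominobagivizim
3. b -> p, d -> t, g -> k, v -> f, z -> s / _ #: no change
surface: kominobagivizim


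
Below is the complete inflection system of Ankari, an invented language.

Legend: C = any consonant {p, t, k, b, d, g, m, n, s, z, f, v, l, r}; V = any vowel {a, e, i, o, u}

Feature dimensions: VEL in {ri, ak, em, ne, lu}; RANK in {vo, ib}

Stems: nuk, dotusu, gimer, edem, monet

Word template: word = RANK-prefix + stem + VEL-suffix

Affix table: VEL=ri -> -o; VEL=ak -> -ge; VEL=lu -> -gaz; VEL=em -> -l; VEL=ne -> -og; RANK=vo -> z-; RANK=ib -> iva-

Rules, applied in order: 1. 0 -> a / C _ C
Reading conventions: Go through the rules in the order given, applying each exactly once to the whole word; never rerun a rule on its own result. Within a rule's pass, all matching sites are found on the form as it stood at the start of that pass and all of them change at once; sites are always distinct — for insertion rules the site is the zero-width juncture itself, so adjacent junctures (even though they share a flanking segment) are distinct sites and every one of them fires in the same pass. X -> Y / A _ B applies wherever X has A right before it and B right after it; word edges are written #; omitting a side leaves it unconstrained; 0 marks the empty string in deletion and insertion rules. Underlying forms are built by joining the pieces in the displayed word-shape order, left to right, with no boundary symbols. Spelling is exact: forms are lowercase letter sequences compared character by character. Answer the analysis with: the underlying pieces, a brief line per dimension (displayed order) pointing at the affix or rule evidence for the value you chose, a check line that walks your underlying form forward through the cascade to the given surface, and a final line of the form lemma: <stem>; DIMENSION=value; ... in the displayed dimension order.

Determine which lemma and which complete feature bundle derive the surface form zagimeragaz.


underlying: z-gimer-gaz
VEL=lu - signalled by the affix -gaz
RANK=vo - signalled by the affix z-
check: zgimergaz -> zagimeragaz
lemma: gimer; VEL=lu; RANK=vo


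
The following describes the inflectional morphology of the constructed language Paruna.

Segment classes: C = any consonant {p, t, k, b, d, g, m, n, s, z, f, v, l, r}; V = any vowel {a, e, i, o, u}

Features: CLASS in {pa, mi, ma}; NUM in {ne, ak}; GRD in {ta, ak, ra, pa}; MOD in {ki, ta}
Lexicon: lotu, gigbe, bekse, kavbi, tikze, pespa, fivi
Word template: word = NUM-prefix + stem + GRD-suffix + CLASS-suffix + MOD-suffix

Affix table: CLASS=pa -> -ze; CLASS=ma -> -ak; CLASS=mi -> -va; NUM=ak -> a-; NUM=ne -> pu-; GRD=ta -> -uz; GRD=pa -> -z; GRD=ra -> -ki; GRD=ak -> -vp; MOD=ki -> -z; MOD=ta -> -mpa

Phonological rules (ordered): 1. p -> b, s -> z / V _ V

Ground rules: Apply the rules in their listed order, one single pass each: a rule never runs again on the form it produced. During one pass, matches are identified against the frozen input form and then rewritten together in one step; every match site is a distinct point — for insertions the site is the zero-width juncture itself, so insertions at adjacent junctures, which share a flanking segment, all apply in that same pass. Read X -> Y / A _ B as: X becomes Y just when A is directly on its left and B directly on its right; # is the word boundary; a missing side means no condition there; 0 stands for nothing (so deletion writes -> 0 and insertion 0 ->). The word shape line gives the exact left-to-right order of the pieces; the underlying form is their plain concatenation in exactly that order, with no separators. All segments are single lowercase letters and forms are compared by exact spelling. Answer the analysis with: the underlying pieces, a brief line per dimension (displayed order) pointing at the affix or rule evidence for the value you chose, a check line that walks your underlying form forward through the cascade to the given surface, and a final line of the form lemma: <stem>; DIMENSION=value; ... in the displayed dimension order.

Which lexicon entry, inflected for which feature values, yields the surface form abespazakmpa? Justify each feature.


underlying: a-pespa-z-ak-mpa
CLASS=ma - signalled by the affix -ak
NUM=ak - signalled by the affix a-
GRD=pa - signalled by the affix -z
MOD=ta - signalled by the affix -mpa
check: apespazakmpa -> abespazakmpa
lemma: pespa; CLASS=ma; NUM=ak; GRD=pa; MOD=ta


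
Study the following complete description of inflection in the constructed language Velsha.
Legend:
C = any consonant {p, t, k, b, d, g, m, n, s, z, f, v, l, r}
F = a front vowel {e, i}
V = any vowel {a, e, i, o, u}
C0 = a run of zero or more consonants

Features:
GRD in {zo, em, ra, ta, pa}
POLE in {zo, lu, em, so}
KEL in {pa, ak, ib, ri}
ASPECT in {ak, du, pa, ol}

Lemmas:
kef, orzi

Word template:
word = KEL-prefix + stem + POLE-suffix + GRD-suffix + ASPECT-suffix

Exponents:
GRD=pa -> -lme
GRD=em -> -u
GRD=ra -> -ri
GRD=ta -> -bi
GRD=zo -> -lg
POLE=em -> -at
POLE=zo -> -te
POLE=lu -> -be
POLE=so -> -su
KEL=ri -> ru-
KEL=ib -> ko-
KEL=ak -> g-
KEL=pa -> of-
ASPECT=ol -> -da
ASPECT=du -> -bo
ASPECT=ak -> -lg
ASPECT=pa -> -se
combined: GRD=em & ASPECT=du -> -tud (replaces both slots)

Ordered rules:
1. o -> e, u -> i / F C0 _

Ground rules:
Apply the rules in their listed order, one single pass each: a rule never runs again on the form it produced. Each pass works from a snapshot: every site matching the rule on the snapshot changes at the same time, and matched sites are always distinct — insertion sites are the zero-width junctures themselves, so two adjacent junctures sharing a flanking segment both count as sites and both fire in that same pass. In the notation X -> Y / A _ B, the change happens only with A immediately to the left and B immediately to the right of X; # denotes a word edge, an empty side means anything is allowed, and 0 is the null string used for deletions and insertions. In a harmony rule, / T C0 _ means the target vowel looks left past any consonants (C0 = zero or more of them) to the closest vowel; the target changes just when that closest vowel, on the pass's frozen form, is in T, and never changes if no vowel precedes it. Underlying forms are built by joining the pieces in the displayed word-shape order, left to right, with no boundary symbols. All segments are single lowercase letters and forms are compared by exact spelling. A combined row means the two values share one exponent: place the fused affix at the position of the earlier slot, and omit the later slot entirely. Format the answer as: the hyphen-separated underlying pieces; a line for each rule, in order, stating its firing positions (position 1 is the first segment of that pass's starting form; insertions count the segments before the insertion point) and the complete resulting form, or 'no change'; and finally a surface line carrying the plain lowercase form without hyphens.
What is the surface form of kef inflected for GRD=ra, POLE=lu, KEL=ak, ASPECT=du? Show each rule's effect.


underlying: g-kef-be-ri-bo
1. o -> e, u -> i / F C0 _: fires at position(s) 10: gkefberibe
surface: gkefberibe


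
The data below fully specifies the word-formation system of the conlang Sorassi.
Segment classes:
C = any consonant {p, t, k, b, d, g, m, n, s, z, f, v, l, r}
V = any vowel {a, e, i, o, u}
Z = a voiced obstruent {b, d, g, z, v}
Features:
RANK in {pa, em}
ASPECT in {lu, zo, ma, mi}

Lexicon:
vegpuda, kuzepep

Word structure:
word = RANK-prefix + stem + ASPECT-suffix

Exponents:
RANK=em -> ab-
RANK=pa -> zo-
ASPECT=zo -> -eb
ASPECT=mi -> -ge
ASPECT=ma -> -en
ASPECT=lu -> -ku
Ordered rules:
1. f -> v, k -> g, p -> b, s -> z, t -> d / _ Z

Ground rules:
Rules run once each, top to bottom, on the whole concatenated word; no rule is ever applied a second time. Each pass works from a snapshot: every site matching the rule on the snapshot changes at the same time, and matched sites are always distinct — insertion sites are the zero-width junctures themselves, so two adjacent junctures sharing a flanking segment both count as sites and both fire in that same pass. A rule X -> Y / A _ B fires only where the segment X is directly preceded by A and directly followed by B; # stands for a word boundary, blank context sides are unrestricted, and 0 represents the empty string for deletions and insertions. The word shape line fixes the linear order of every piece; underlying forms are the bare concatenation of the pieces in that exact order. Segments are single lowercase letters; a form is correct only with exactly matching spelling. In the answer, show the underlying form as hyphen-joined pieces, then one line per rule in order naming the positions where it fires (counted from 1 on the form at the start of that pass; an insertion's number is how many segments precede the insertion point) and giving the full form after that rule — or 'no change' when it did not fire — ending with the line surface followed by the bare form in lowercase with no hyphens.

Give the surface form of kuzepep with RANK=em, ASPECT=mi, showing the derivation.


underlying: ab-kuzepep-ge
1. f -> v, k -> g, p -> b, s -> z, t -> d / _ Z: fires at position(s) 9: abkuzepebge
surface: abkuzepebge


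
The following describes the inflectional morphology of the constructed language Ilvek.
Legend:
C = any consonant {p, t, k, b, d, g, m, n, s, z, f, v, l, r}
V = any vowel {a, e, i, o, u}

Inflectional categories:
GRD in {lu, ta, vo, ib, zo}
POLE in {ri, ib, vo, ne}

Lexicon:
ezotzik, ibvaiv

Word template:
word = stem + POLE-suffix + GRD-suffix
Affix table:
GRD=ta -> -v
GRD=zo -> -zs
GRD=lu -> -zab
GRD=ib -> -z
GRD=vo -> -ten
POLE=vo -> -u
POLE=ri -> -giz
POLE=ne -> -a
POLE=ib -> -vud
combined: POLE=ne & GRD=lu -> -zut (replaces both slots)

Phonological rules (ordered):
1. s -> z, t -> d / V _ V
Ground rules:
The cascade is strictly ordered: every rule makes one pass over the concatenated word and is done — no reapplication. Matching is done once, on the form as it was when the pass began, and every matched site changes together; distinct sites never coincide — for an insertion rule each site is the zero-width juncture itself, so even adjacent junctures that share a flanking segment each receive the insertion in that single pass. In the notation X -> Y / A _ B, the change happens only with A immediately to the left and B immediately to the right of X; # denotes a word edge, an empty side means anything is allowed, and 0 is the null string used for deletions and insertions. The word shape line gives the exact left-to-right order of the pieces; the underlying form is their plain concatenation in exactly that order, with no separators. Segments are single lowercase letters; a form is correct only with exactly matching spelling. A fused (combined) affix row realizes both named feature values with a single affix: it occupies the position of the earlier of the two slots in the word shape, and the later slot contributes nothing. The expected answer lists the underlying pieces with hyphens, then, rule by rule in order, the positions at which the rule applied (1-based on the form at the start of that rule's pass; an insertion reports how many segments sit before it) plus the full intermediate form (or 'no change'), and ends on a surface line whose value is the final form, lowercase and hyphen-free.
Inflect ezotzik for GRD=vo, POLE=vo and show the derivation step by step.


underlying: ezotzik-u-ten
1. s -> z, t -> d / V _ V: fires at position(s) 9: ezotzikuden
surface: ezotzikuden
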